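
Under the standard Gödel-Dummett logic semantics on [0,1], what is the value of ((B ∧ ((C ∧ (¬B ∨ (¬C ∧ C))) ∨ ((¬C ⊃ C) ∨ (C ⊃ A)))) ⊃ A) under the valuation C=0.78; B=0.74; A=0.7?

¬B: Gödel ¬ of 0.74 = 0 (operand ≠ 0)
¬C: Gödel ¬ of 0.78 = 0 (operand ≠ 0)
(¬C ∧ C) = min(0, 0.78) = 0
(¬B ∨ (¬C ∧ C)) = max(0, 0) = 0
(C ∧ (¬B ∨ (¬C ∧ C))) = min(0.78, 0) = 0
¬C: Gödel ¬ of 0.78 = 0 (operand ≠ 0)
(¬C ⊃ C): 0 ≤ 0.78, so result = 1
(C ⊃ A): 0.78 > 0.7, so result = 0.7
((¬C ⊃ C) ∨ (C ⊃ A)) = max(1, 0.7) = 1
((C ∧ (¬B ∨ (¬C ∧ C))) ∨ ((¬C ⊃ C) ∨ (C ⊃ A))) = max(0, 1) = 1
(B ∧ ((C ∧ (¬B ∨ (¬C ∧ C))) ∨ ((¬C ⊃ C) ∨ (C ⊃ A)))) = min(0.74, 1) = 0.74
((B ∧ ((C ∧ (¬B ∨ (¬C ∧ C))) ∨ ((¬C ⊃ C) ∨ (C ⊃ A)))) ⊃ A): 0.74 > 0.7, so result = 0.7

0.70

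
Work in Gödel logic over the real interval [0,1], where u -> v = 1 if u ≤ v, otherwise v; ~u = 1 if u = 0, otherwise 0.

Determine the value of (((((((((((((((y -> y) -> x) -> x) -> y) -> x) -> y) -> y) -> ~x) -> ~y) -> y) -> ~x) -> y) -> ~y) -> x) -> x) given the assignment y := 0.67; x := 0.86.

0.86

(y -> y): 0.67 ≤ 0.67, so result = 1
((y -> y) -> x): 1 > 0.86, so result = 0.86
(((y -> y) -> x) -> x): 0.86 ≤ 0.86, so result = 1
((((y -> y) -> x) -> x) -> y): 1 > 0.67, so result = 0.67
(((((y -> y) -> x) -> x) -> y) -> x): 0.67 ≤ 0.86, so result = 1
((((((y -> y) -> x) -> x) -> y) -> x) -> y): 1 > 0.67, so result = 0.67
(((((((y -> y) -> x) -> x) -> y) -> x) -> y) -> y): 0.67 ≤ 0.67, so result = 1
~x: Gödel ¬ of 0.86 = 0 (operand ≠ 0)
((((((((y -> y) -> x) -> x) -> y) -> x) -> y) -> y) -> ~x): 1 > 0, so result = 0
~y: Gödel ¬ of 0.67 = 0 (operand ≠ 0)
(((((((((y -> y) -> x) -> x) -> y) -> x) -> y) -> y) -> ~x) -> ~y): 0 ≤ 0, so result = 1
((((((((((y -> y) -> x) -> x) -> y) -> x) -> y) -> y) -> ~x) -> ~y) -> y): 1 > 0.67, so result = 0.67
~x: Gödel ¬ of 0.86 = 0 (operand ≠ 0)
(((((((((((y -> y) -> x) -> x) -> y) -> x) -> y) -> y) -> ~x) -> ~y) -> y) -> ~x): 0.67 > 0, so result = 0
((((((((((((y -> y) -> x) -> x) -> y) -> x) -> y) -> y) -> ~x) -> ~y) -> y) -> ~x) -> y): 0 ≤ 0.67, so result = 1
~y: Gödel ¬ of 0.67 = 0 (operand ≠ 0)
(((((((((((((y -> y) -> x) -> x) -> y) -> x) -> y) -> y) -> ~x) -> ~y) -> y) -> ~x) -> y) -> ~y): 1 > 0, so result = 0
((((((((((((((y -> y) -> x) -> x) -> y) -> x) -> y) -> y) -> ~x) -> ~y) -> y) -> ~x) -> y) -> ~y) -> x): 0 ≤ 0.86, so result = 1
(((((((((((((((y -> y) -> x) -> x) -> y) -> x) -> y) -> y) -> ~x) -> ~y) -> y) -> ~x) -> y) -> ~y) -> x) -> x): 1 > 0.86, so result = 0.86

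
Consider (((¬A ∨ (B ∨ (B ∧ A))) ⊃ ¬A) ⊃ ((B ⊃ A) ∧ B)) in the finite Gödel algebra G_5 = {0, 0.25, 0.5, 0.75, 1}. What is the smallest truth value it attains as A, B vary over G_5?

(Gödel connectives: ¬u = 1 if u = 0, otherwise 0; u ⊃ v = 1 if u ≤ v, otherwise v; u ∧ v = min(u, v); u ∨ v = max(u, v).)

0.00

The minimum is attained at A = 0, B = 0:
  ¬A: Gödel ¬ of 0 = 1 (operand is 0)
  (B ∧ A) = min(0, 0) = 0
  (B ∨ (B ∧ A)) = max(0, 0) = 0
  (¬A ∨ (B ∨ (B ∧ A))) = max(1, 0) = 1
  ¬A: Gödel ¬ of 0 = 1 (operand is 0)
  ((¬A ∨ (B ∨ (B ∧ A))) ⊃ ¬A): 1 ≤ 1, so result = 1
  (B ⊃ A): 0 ≤ 0, so result = 1
  ((B ⊃ A) ∧ B) = min(1, 0) = 0
  (((¬A ∨ (B ∨ (B ∧ A))) ⊃ ¬A) ⊃ ((B ⊃ A) ∧ B)): 1 > 0, so result = 0
Checking all 25 assignments confirms none give a value below 0.00.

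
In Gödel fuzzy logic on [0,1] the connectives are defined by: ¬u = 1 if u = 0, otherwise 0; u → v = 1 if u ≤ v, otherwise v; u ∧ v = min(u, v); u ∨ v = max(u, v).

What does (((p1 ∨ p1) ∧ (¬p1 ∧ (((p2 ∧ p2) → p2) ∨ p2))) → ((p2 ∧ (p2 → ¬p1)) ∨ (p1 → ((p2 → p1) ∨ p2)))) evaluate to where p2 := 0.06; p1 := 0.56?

1.00

(p1 ∨ p1) = max(0.56, 0.56) = 0.56
¬p1: Gödel ¬ of 0.56 = 0 (operand ≠ 0)
(p2 ∧ p2) = min(0.06, 0.06) = 0.06
((p2 ∧ p2) → p2): 0.06 ≤ 0.06, so result = 1
(((p2 ∧ p2) → p2) ∨ p2) = max(1, 0.06) = 1
(¬p1 ∧ (((p2 ∧ p2) → p2) ∨ p2)) = min(0, 1) = 0
((p1 ∨ p1) ∧ (¬p1 ∧ (((p2 ∧ p2) → p2) ∨ p2))) = min(0.56, 0) = 0
¬p1: Gödel ¬ of 0.56 = 0 (operand ≠ 0)
(p2 → ¬p1): 0.06 > 0, so result = 0
(p2 ∧ (p2 → ¬p1)) = min(0.06, 0) = 0
(p2 → p1): 0.06 ≤ 0.56, so result = 1
((p2 → p1) ∨ p2) = max(1, 0.06) = 1
(p1 → ((p2 → p1) ∨ p2)): 0.56 ≤ 1, so result = 1
((p2 ∧ (p2 → ¬p1)) ∨ (p1 → ((p2 → p1) ∨ p2))) = max(0, 1) = 1
(((p1 ∨ p1) ∧ (¬p1 ∧ (((p2 ∧ p2) → p2) ∨ p2))) → ((p2 ∧ (p2 → ¬p1)) ∨ (p1 → ((p2 → p1) ∨ p2)))): 0 ≤ 1, so result = 1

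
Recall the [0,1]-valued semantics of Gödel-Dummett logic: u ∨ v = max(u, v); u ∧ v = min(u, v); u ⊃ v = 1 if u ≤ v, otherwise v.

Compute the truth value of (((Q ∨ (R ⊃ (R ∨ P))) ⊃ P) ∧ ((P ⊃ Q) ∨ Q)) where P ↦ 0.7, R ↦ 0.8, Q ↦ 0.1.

(R ∨ P) = max(0.8, 0.7) = 0.8
(R ⊃ (R ∨ P)): 0.8 ≤ 0.8, so result = 1
(Q ∨ (R ⊃ (R ∨ P))) = max(0.1, 1) = 1
((Q ∨ (R ⊃ (R ∨ P))) ⊃ P): 1 > 0.7, so result = 0.7
(P ⊃ Q): 0.7 > 0.1, so result = 0.1
((P ⊃ Q) ∨ Q) = max(0.1, 0.1) = 0.1
(((Q ∨ (R ⊃ (R ∨ P))) ⊃ P) ∧ ((P ⊃ Q) ∨ Q)) = min(0.7, 0.1) = 0.1

0.10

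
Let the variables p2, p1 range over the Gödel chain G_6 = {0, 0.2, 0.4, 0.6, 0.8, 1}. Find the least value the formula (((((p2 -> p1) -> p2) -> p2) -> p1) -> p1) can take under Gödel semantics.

Every assignment gives 1. For instance at p2 = 0, p1 = 0:
  (p2 -> p1): 0 ≤ 0, so result = 1
  ((p2 -> p1) -> p2): 1 > 0, so result = 0
  (((p2 -> p1) -> p2) -> p2): 0 ≤ 0, so result = 1
  ((((p2 -> p1) -> p2) -> p2) -> p1): 1 > 0, so result = 0
  (((((p2 -> p1) -> p2) -> p2) -> p1) -> p1): 0 ≤ 0, so result = 1
All 36 assignments give value 1 — the formula is a G_6-tautology.

1.00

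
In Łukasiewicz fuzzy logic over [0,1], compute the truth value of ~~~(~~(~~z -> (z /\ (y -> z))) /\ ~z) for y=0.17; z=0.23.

~z: Łukasiewicz ¬ gives 1 − 0.23 = 0.77
~~z: Łukasiewicz ¬ gives 1 − 0.77 = 0.23
(y -> z): min(1, 1 − 0.17 + 0.23) = 1
(z /\ (y -> z)) = min(0.23, 1) = 0.23
(~~z -> (z /\ (y -> z))): min(1, 1 − 0.23 + 0.23) = 1
~(~~z -> (z /\ (y -> z))): Łukasiewicz ¬ gives 1 − 1 = 0
~~(~~z -> (z /\ (y -> z))): Łukasiewicz ¬ gives 1 − 0 = 1
~z: Łukasiewicz ¬ gives 1 − 0.23 = 0.77
(~~(~~z -> (z /\ (y -> z))) /\ ~z) = min(1, 0.77) = 0.77
~(~~(~~z -> (z /\ (y -> z))) /\ ~z): Łukasiewicz ¬ gives 1 − 0.77 = 0.23
~~(~~(~~z -> (z /\ (y -> z))) /\ ~z): Łukasiewicz ¬ gives 1 − 0.23 = 0.77
~~~(~~(~~z -> (z /\ (y -> z))) /\ ~z): Łukasiewicz ¬ gives 1 − 0.77 = 0.23

0.23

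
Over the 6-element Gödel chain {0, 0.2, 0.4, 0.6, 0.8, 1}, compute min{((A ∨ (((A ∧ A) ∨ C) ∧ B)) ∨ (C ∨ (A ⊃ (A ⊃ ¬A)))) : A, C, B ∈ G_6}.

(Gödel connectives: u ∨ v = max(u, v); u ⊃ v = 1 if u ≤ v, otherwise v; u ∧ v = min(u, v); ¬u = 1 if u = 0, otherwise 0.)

The minimum is attained at A = 0.2, C = 0, B = 0:
  (A ∧ A) = min(0.2, 0.2) = 0.2
  ((A ∧ A) ∨ C) = max(0.2, 0) = 0.2
  (((A ∧ A) ∨ C) ∧ B) = min(0.2, 0) = 0
  (A ∨ (((A ∧ A) ∨ C) ∧ B)) = max(0.2, 0) = 0.2
  ¬A: Gödel ¬ of 0.2 = 0 (operand ≠ 0)
  (A ⊃ ¬A): 0.2 > 0, so result = 0
  (A ⊃ (A ⊃ ¬A)): 0.2 > 0, so result = 0
  (C ∨ (A ⊃ (A ⊃ ¬A))) = max(0, 0) = 0
  ((A ∨ (((A ∧ A) ∨ C) ∧ B)) ∨ (C ∨ (A ⊃ (A ⊃ ¬A)))) = max(0.2, 0) = 0.2
Checking all 216 assignments confirms none give a value below 0.20.

0.20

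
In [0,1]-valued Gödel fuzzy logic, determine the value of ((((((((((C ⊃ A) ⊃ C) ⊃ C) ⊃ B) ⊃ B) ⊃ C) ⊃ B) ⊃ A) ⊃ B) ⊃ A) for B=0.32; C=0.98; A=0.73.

(C ⊃ A): 0.98 > 0.73, so result = 0.73
((C ⊃ A) ⊃ C): 0.73 ≤ 0.98, so result = 1
(((C ⊃ A) ⊃ C) ⊃ C): 1 > 0.98, so result = 0.98
((((C ⊃ A) ⊃ C) ⊃ C) ⊃ B): 0.98 > 0.32, so result = 0.32
(((((C ⊃ A) ⊃ C) ⊃ C) ⊃ B) ⊃ B): 0.32 ≤ 0.32, so result = 1
((((((C ⊃ A) ⊃ C) ⊃ C) ⊃ B) ⊃ B) ⊃ C): 1 > 0.98, so result = 0.98
(((((((C ⊃ A) ⊃ C) ⊃ C) ⊃ B) ⊃ B) ⊃ C) ⊃ B): 0.98 > 0.32, so result = 0.32
((((((((C ⊃ A) ⊃ C) ⊃ C) ⊃ B) ⊃ B) ⊃ C) ⊃ B) ⊃ A): 0.32 ≤ 0.73, so result = 1
(((((((((C ⊃ A) ⊃ C) ⊃ C) ⊃ B) ⊃ B) ⊃ C) ⊃ B) ⊃ A) ⊃ B): 1 > 0.32, so result = 0.32
((((((((((C ⊃ A) ⊃ C) ⊃ C) ⊃ B) ⊃ B) ⊃ C) ⊃ B) ⊃ A) ⊃ B) ⊃ A): 0.32 ≤ 0.73, so result = 1

1.00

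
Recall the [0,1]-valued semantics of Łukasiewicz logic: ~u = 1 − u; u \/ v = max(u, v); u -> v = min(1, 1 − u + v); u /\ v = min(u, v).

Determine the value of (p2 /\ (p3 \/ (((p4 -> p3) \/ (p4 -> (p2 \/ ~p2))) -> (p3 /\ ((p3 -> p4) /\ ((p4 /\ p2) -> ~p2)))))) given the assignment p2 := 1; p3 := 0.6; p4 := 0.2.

(p4 -> p3): min(1, 1 − 0.2 + 0.6) = 1
~p2: Łukasiewicz ¬ gives 1 − 1 = 0
(p2 \/ ~p2) = max(1, 0) = 1
(p4 -> (p2 \/ ~p2)): min(1, 1 − 0.2 + 1) = 1
((p4 -> p3) \/ (p4 -> (p2 \/ ~p2))) = max(1, 1) = 1
(p3 -> p4): min(1, 1 − 0.6 + 0.2) = 0.6
(p4 /\ p2) = min(0.2, 1) = 0.2
~p2: Łukasiewicz ¬ gives 1 − 1 = 0
((p4 /\ p2) -> ~p2): min(1, 1 − 0.2 + 0) = 0.8
((p3 -> p4) /\ ((p4 /\ p2) -> ~p2)) = min(0.6, 0.8) = 0.6
(p3 /\ ((p3 -> p4) /\ ((p4 /\ p2) -> ~p2))) = min(0.6, 0.6) = 0.6
(((p4 -> p3) \/ (p4 -> (p2 \/ ~p2))) -> (p3 /\ ((p3 -> p4) /\ ((p4 /\ p2) -> ~p2)))): min(1, 1 − 1 + 0.6) = 0.6
(p3 \/ (((p4 -> p3) \/ (p4 -> (p2 \/ ~p2))) -> (p3 /\ ((p3 -> p4) /\ ((p4 /\ p2) -> ~p2))))) = max(0.6, 0.6) = 0.6
(p2 /\ (p3 \/ (((p4 -> p3) \/ (p4 -> (p2 \/ ~p2))) -> (p3 /\ ((p3 -> p4) /\ ((p4 /\ p2) -> ~p2)))))) = min(1, 0.6) = 0.6

0.60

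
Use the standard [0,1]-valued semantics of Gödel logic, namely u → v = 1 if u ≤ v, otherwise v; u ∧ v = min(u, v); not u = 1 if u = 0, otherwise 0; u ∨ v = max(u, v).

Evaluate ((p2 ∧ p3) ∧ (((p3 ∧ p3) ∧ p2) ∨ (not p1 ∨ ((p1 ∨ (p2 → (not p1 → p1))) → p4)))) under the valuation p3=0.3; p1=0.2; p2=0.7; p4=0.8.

0.30

(p2 ∧ p3) = min(0.7, 0.3) = 0.3
(p3 ∧ p3) = min(0.3, 0.3) = 0.3
((p3 ∧ p3) ∧ p2) = min(0.3, 0.7) = 0.3
not p1: Gödel ¬ of 0.2 = 0 (operand ≠ 0)
not p1: Gödel ¬ of 0.2 = 0 (operand ≠ 0)
(not p1 → p1): 0 ≤ 0.2, so result = 1
(p2 → (not p1 → p1)): 0.7 ≤ 1, so result = 1
(p1 ∨ (p2 → (not p1 → p1))) = max(0.2, 1) = 1
((p1 ∨ (p2 → (not p1 → p1))) → p4): 1 > 0.8, so result = 0.8
(not p1 ∨ ((p1 ∨ (p2 → (not p1 → p1))) → p4)) = max(0, 0.8) = 0.8
(((p3 ∧ p3) ∧ p2) ∨ (not p1 ∨ ((p1 ∨ (p2 → (not p1 → p1))) → p4))) = max(0.3, 0.8) = 0.8
((p2 ∧ p3) ∧ (((p3 ∧ p3) ∧ p2) ∨ (not p1 ∨ ((p1 ∨ (p2 → (not p1 → p1))) → p4)))) = min(0.3, 0.8) = 0.3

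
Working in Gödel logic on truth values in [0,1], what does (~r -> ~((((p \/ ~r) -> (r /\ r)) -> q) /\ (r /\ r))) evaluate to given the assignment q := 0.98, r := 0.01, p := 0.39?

1.00

~r: Gödel ¬ of 0.01 = 0 (operand ≠ 0)
~r: Gödel ¬ of 0.01 = 0 (operand ≠ 0)
(p \/ ~r) = max(0.39, 0) = 0.39
(r /\ r) = min(0.01, 0.01) = 0.01
((p \/ ~r) -> (r /\ r)): 0.39 > 0.01, so result = 0.01
(((p \/ ~r) -> (r /\ r)) -> q): 0.01 ≤ 0.98, so result = 1
(r /\ r) = min(0.01, 0.01) = 0.01
((((p \/ ~r) -> (r /\ r)) -> q) /\ (r /\ r)) = min(1, 0.01) = 0.01
~((((p \/ ~r) -> (r /\ r)) -> q) /\ (r /\ r)): Gödel ¬ of 0.01 = 0 (operand ≠ 0)
(~r -> ~((((p \/ ~r) -> (r /\ r)) -> q) /\ (r /\ r))): 0 ≤ 0, so result = 1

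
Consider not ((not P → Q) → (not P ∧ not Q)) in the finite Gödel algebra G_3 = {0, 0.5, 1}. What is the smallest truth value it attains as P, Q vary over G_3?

0.00

The minimum is attained at P = 0, Q = 0:
  not P: Gödel ¬ of 0 = 1 (operand is 0)
  (not P → Q): 1 > 0, so result = 0
  not P: Gödel ¬ of 0 = 1 (operand is 0)
  not Q: Gödel ¬ of 0 = 1 (operand is 0)
  (not P ∧ not Q) = min(1, 1) = 1
  ((not P → Q) → (not P ∧ not Q)): 0 ≤ 1, so result = 1
  not ((not P → Q) → (not P ∧ not Q)): Gödel ¬ of 1 = 0 (operand ≠ 0)
Checking all 9 assignments confirms none give a value below 0.00.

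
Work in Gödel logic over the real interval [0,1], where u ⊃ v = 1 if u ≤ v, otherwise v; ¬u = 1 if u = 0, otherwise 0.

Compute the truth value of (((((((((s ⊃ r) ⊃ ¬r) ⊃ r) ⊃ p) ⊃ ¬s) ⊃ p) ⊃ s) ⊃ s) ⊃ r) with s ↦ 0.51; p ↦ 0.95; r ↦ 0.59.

(s ⊃ r): 0.51 ≤ 0.59, so result = 1
¬r: Gödel ¬ of 0.59 = 0 (operand ≠ 0)
((s ⊃ r) ⊃ ¬r): 1 > 0, so result = 0
(((s ⊃ r) ⊃ ¬r) ⊃ r): 0 ≤ 0.59, so result = 1
((((s ⊃ r) ⊃ ¬r) ⊃ r) ⊃ p): 1 > 0.95, so result = 0.95
¬s: Gödel ¬ of 0.51 = 0 (operand ≠ 0)
(((((s ⊃ r) ⊃ ¬r) ⊃ r) ⊃ p) ⊃ ¬s): 0.95 > 0, so result = 0
((((((s ⊃ r) ⊃ ¬r) ⊃ r) ⊃ p) ⊃ ¬s) ⊃ p): 0 ≤ 0.95, so result = 1
(((((((s ⊃ r) ⊃ ¬r) ⊃ r) ⊃ p) ⊃ ¬s) ⊃ p) ⊃ s): 1 > 0.51, so result = 0.51
((((((((s ⊃ r) ⊃ ¬r) ⊃ r) ⊃ p) ⊃ ¬s) ⊃ p) ⊃ s) ⊃ s): 0.51 ≤ 0.51, so result = 1
(((((((((s ⊃ r) ⊃ ¬r) ⊃ r) ⊃ p) ⊃ ¬s) ⊃ p) ⊃ s) ⊃ s) ⊃ r): 1 > 0.59, so result = 0.59

0.59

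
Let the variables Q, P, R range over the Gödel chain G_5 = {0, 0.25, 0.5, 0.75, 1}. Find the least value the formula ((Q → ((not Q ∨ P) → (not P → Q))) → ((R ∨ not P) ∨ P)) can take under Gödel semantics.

The minimum is attained at Q = 0, P = 0.25, R = 0:
  not Q: Gödel ¬ of 0 = 1 (operand is 0)
  (not Q ∨ P) = max(1, 0.25) = 1
  not P: Gödel ¬ of 0.25 = 0 (operand ≠ 0)
  (not P → Q): 0 ≤ 0, so result = 1
  ((not Q ∨ P) → (not P → Q)): 1 ≤ 1, so result = 1
  (Q → ((not Q ∨ P) → (not P → Q))): 0 ≤ 1, so result = 1
  not P: Gödel ¬ of 0.25 = 0 (operand ≠ 0)
  (R ∨ not P) = max(0, 0) = 0
  ((R ∨ not P) ∨ P) = max(0, 0.25) = 0.25
  ((Q → ((not Q ∨ P) → (not P → Q))) → ((R ∨ not P) ∨ P)): 1 > 0.25, so result = 0.25
Checking all 125 assignments confirms none give a value below 0.25.

0.25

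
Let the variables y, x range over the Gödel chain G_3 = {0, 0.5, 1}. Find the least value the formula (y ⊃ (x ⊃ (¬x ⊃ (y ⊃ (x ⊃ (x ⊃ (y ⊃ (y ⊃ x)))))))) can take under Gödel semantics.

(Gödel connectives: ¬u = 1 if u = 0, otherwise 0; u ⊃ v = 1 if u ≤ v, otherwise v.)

1.00

Every assignment gives 1. For instance at y = 0, x = 0:
  ¬x: Gödel ¬ of 0 = 1 (operand is 0)
  (y ⊃ x): 0 ≤ 0, so result = 1
  (y ⊃ (y ⊃ x)): 0 ≤ 1, so result = 1
  (x ⊃ (y ⊃ (y ⊃ x))): 0 ≤ 1, so result = 1
  (x ⊃ (x ⊃ (y ⊃ (y ⊃ x)))): 0 ≤ 1, so result = 1
  (y ⊃ (x ⊃ (x ⊃ (y ⊃ (y ⊃ x))))): 0 ≤ 1, so result = 1
  (¬x ⊃ (y ⊃ (x ⊃ (x ⊃ (y ⊃ (y ⊃ x)))))): 1 ≤ 1, so result = 1
  (x ⊃ (¬x ⊃ (y ⊃ (x ⊃ (x ⊃ (y ⊃ (y ⊃ x))))))): 0 ≤ 1, so result = 1
  (y ⊃ (x ⊃ (¬x ⊃ (y ⊃ (x ⊃ (x ⊃ (y ⊃ (y ⊃ x)))))))): 0 ≤ 1, so result = 1
All 9 assignments give value 1 — the formula is a G_3-tautology.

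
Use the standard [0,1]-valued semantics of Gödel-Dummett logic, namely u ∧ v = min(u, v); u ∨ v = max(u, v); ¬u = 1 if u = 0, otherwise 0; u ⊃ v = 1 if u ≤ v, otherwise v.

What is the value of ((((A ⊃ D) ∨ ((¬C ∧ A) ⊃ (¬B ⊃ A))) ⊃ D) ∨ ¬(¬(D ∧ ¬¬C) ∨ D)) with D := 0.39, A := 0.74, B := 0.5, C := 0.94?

(A ⊃ D): 0.74 > 0.39, so result = 0.39
¬C: Gödel ¬ of 0.94 = 0 (operand ≠ 0)
(¬C ∧ A) = min(0, 0.74) = 0
¬B: Gödel ¬ of 0.5 = 0 (operand ≠ 0)
(¬B ⊃ A): 0 ≤ 0.74, so result = 1
((¬C ∧ A) ⊃ (¬B ⊃ A)): 0 ≤ 1, so result = 1
((A ⊃ D) ∨ ((¬C ∧ A) ⊃ (¬B ⊃ A))) = max(0.39, 1) = 1
(((A ⊃ D) ∨ ((¬C ∧ A) ⊃ (¬B ⊃ A))) ⊃ D): 1 > 0.39, so result = 0.39
¬C: Gödel ¬ of 0.94 = 0 (operand ≠ 0)
¬¬C: Gödel ¬ of 0 = 1 (operand is 0)
(D ∧ ¬¬C) = min(0.39, 1) = 0.39
¬(D ∧ ¬¬C): Gödel ¬ of 0.39 = 0 (operand ≠ 0)
(¬(D ∧ ¬¬C) ∨ D) = max(0, 0.39) = 0.39
¬(¬(D ∧ ¬¬C) ∨ D): Gödel ¬ of 0.39 = 0 (operand ≠ 0)
((((A ⊃ D) ∨ ((¬C ∧ A) ⊃ (¬B ⊃ A))) ⊃ D) ∨ ¬(¬(D ∧ ¬¬C) ∨ D)) = max(0.39, 0) = 0.39

0.39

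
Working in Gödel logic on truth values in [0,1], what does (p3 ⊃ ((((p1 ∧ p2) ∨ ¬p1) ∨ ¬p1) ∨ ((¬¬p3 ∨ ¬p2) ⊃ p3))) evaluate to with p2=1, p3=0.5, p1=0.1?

1.00

(p1 ∧ p2) = min(0.1, 1) = 0.1
¬p1: Gödel ¬ of 0.1 = 0 (operand ≠ 0)
((p1 ∧ p2) ∨ ¬p1) = max(0.1, 0) = 0.1
¬p1: Gödel ¬ of 0.1 = 0 (operand ≠ 0)
(((p1 ∧ p2) ∨ ¬p1) ∨ ¬p1) = max(0.1, 0) = 0.1
¬p3: Gödel ¬ of 0.5 = 0 (operand ≠ 0)
¬¬p3: Gödel ¬ of 0 = 1 (operand is 0)
¬p2: Gödel ¬ of 1 = 0 (operand ≠ 0)
(¬¬p3 ∨ ¬p2) = max(1, 0) = 1
((¬¬p3 ∨ ¬p2) ⊃ p3): 1 > 0.5, so result = 0.5
((((p1 ∧ p2) ∨ ¬p1) ∨ ¬p1) ∨ ((¬¬p3 ∨ ¬p2) ⊃ p3)) = max(0.1, 0.5) = 0.5
(p3 ⊃ ((((p1 ∧ p2) ∨ ¬p1) ∨ ¬p1) ∨ ((¬¬p3 ∨ ¬p2) ⊃ p3))): 0.5 ≤ 0.5, so result = 1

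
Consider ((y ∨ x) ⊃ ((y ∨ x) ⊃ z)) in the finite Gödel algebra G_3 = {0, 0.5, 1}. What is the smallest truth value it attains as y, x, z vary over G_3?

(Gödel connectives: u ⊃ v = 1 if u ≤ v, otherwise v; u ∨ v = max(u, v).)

0.00

The minimum is attained at y = 0, x = 0.5, z = 0:
  (y ∨ x) = max(0, 0.5) = 0.5
  (y ∨ x) = max(0, 0.5) = 0.5
  ((y ∨ x) ⊃ z): 0.5 > 0, so result = 0
  ((y ∨ x) ⊃ ((y ∨ x) ⊃ z)): 0.5 > 0, so result = 0
Checking all 27 assignments confirms none give a value below 0.00.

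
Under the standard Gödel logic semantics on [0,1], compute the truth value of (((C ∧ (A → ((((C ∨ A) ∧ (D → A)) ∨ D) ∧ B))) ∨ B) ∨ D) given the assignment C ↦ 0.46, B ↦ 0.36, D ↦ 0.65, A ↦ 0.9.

(C ∨ A) = max(0.46, 0.9) = 0.9
(D → A): 0.65 ≤ 0.9, so result = 1
((C ∨ A) ∧ (D → A)) = min(0.9, 1) = 0.9
(((C ∨ A) ∧ (D → A)) ∨ D) = max(0.9, 0.65) = 0.9
((((C ∨ A) ∧ (D → A)) ∨ D) ∧ B) = min(0.9, 0.36) = 0.36
(A → ((((C ∨ A) ∧ (D → A)) ∨ D) ∧ B)): 0.9 > 0.36, so result = 0.36
(C ∧ (A → ((((C ∨ A) ∧ (D → A)) ∨ D) ∧ B))) = min(0.46, 0.36) = 0.36
((C ∧ (A → ((((C ∨ A) ∧ (D → A)) ∨ D) ∧ B))) ∨ B) = max(0.36, 0.36) = 0.36
(((C ∧ (A → ((((C ∨ A) ∧ (D → A)) ∨ D) ∧ B))) ∨ B) ∨ D) = max(0.36, 0.65) = 0.65

0.65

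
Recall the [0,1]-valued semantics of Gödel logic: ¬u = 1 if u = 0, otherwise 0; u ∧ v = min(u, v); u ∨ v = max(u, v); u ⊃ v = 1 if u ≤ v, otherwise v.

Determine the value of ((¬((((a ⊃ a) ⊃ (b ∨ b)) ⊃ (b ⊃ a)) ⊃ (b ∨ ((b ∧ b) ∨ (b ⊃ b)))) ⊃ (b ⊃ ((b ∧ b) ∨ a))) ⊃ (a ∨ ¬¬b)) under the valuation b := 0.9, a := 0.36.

(a ⊃ a): 0.36 ≤ 0.36, so result = 1
(b ∨ b) = max(0.9, 0.9) = 0.9
((a ⊃ a) ⊃ (b ∨ b)): 1 > 0.9, so result = 0.9
(b ⊃ a): 0.9 > 0.36, so result = 0.36
(((a ⊃ a) ⊃ (b ∨ b)) ⊃ (b ⊃ a)): 0.9 > 0.36, so result = 0.36
(b ∧ b) = min(0.9, 0.9) = 0.9
(b ⊃ b): 0.9 ≤ 0.9, so result = 1
((b ∧ b) ∨ (b ⊃ b)) = max(0.9, 1) = 1
(b ∨ ((b ∧ b) ∨ (b ⊃ b))) = max(0.9, 1) = 1
((((a ⊃ a) ⊃ (b ∨ b)) ⊃ (b ⊃ a)) ⊃ (b ∨ ((b ∧ b) ∨ (b ⊃ b)))): 0.36 ≤ 1, so result = 1
¬((((a ⊃ a) ⊃ (b ∨ b)) ⊃ (b ⊃ a)) ⊃ (b ∨ ((b ∧ b) ∨ (b ⊃ b)))): Gödel ¬ of 1 = 0 (operand ≠ 0)
(b ∧ b) = min(0.9, 0.9) = 0.9
((b ∧ b) ∨ a) = max(0.9, 0.36) = 0.9
(b ⊃ ((b ∧ b) ∨ a)): 0.9 ≤ 0.9, so result = 1
(¬((((a ⊃ a) ⊃ (b ∨ b)) ⊃ (b ⊃ a)) ⊃ (b ∨ ((b ∧ b) ∨ (b ⊃ b)))) ⊃ (b ⊃ ((b ∧ b) ∨ a))): 0 ≤ 1, so result = 1
¬b: Gödel ¬ of 0.9 = 0 (operand ≠ 0)
¬¬b: Gödel ¬ of 0 = 1 (operand is 0)
(a ∨ ¬¬b) = max(0.36, 1) = 1
((¬((((a ⊃ a) ⊃ (b ∨ b)) ⊃ (b ⊃ a)) ⊃ (b ∨ ((b ∧ b) ∨ (b ⊃ b)))) ⊃ (b ⊃ ((b ∧ b) ∨ a))) ⊃ (a ∨ ¬¬b)): 1 ≤ 1, so result = 1

1.00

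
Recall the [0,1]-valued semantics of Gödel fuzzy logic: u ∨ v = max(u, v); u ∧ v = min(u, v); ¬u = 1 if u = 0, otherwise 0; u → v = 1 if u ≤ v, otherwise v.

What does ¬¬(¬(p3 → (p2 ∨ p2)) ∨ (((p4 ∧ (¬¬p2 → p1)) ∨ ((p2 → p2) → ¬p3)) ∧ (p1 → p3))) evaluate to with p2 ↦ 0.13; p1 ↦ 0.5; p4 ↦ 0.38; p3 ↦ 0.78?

(p2 ∨ p2) = max(0.13, 0.13) = 0.13
(p3 → (p2 ∨ p2)): 0.78 > 0.13, so result = 0.13
¬(p3 → (p2 ∨ p2)): Gödel ¬ of 0.13 = 0 (operand ≠ 0)
¬p2: Gödel ¬ of 0.13 = 0 (operand ≠ 0)
¬¬p2: Gödel ¬ of 0 = 1 (operand is 0)
(¬¬p2 → p1): 1 > 0.5, so result = 0.5
(p4 ∧ (¬¬p2 → p1)) = min(0.38, 0.5) = 0.38
(p2 → p2): 0.13 ≤ 0.13, so result = 1
¬p3: Gödel ¬ of 0.78 = 0 (operand ≠ 0)
((p2 → p2) → ¬p3): 1 > 0, so result = 0
((p4 ∧ (¬¬p2 → p1)) ∨ ((p2 → p2) → ¬p3)) = max(0.38, 0) = 0.38
(p1 → p3): 0.5 ≤ 0.78, so result = 1
(((p4 ∧ (¬¬p2 → p1)) ∨ ((p2 → p2) → ¬p3)) ∧ (p1 → p3)) = min(0.38, 1) = 0.38
(¬(p3 → (p2 ∨ p2)) ∨ (((p4 ∧ (¬¬p2 → p1)) ∨ ((p2 → p2) → ¬p3)) ∧ (p1 → p3))) = max(0, 0.38) = 0.38
¬(¬(p3 → (p2 ∨ p2)) ∨ (((p4 ∧ (¬¬p2 → p1)) ∨ ((p2 → p2) → ¬p3)) ∧ (p1 → p3))): Gödel ¬ of 0.38 = 0 (operand ≠ 0)
¬¬(¬(p3 → (p2 ∨ p2)) ∨ (((p4 ∧ (¬¬p2 → p1)) ∨ ((p2 → p2) → ¬p3)) ∧ (p1 → p3))): Gödel ¬ of 0 = 1 (operand is 0)

1.00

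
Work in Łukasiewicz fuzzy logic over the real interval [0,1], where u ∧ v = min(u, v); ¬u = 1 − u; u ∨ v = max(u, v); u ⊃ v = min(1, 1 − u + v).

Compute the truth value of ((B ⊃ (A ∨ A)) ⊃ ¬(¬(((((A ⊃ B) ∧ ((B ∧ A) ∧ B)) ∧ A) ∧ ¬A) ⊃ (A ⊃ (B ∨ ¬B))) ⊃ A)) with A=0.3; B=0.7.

0.40

(A ∨ A) = max(0.3, 0.3) = 0.3
(B ⊃ (A ∨ A)): min(1, 1 − 0.7 + 0.3) = 0.6
(A ⊃ B): min(1, 1 − 0.3 + 0.7) = 1
(B ∧ A) = min(0.7, 0.3) = 0.3
((B ∧ A) ∧ B) = min(0.3, 0.7) = 0.3
((A ⊃ B) ∧ ((B ∧ A) ∧ B)) = min(1, 0.3) = 0.3
(((A ⊃ B) ∧ ((B ∧ A) ∧ B)) ∧ A) = min(0.3, 0.3) = 0.3
¬A: Łukasiewicz ¬ gives 1 − 0.3 = 0.7
((((A ⊃ B) ∧ ((B ∧ A) ∧ B)) ∧ A) ∧ ¬A) = min(0.3, 0.7) = 0.3
¬B: Łukasiewicz ¬ gives 1 − 0.7 = 0.3
(B ∨ ¬B) = max(0.7, 0.3) = 0.7
(A ⊃ (B ∨ ¬B)): min(1, 1 − 0.3 + 0.7) = 1
(((((A ⊃ B) ∧ ((B ∧ A) ∧ B)) ∧ A) ∧ ¬A) ⊃ (A ⊃ (B ∨ ¬B))): min(1, 1 − 0.3 + 1) = 1
¬(((((A ⊃ B) ∧ ((B ∧ A) ∧ B)) ∧ A) ∧ ¬A) ⊃ (A ⊃ (B ∨ ¬B))): Łukasiewicz ¬ gives 1 − 1 = 0
(¬(((((A ⊃ B) ∧ ((B ∧ A) ∧ B)) ∧ A) ∧ ¬A) ⊃ (A ⊃ (B ∨ ¬B))) ⊃ A): min(1, 1 − 0 + 0.3) = 1
¬(¬(((((A ⊃ B) ∧ ((B ∧ A) ∧ B)) ∧ A) ∧ ¬A) ⊃ (A ⊃ (B ∨ ¬B))) ⊃ A): Łukasiewicz ¬ gives 1 − 1 = 0
((B ⊃ (A ∨ A)) ⊃ ¬(¬(((((A ⊃ B) ∧ ((B ∧ A) ∧ B)) ∧ A) ∧ ¬A) ⊃ (A ⊃ (B ∨ ¬B))) ⊃ A)): min(1, 1 − 0.6 + 0) = 0.4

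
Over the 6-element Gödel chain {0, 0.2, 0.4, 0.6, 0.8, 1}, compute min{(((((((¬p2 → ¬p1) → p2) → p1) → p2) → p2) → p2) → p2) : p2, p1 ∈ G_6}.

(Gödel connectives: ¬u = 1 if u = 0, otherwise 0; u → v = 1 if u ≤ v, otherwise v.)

0.20

The minimum is attained at p2 = 0.2, p1 = 0:
  ¬p2: Gödel ¬ of 0.2 = 0 (operand ≠ 0)
  ¬p1: Gödel ¬ of 0 = 1 (operand is 0)
  (¬p2 → ¬p1): 0 ≤ 1, so result = 1
  ((¬p2 → ¬p1) → p2): 1 > 0.2, so result = 0.2
  (((¬p2 → ¬p1) → p2) → p1): 0.2 > 0, so result = 0
  ((((¬p2 → ¬p1) → p2) → p1) → p2): 0 ≤ 0.2, so result = 1
  (((((¬p2 → ¬p1) → p2) → p1) → p2) → p2): 1 > 0.2, so result = 0.2
  ((((((¬p2 → ¬p1) → p2) → p1) → p2) → p2) → p2): 0.2 ≤ 0.2, so result = 1
  (((((((¬p2 → ¬p1) → p2) → p1) → p2) → p2) → p2) → p2): 1 > 0.2, so result = 0.2
Checking all 36 assignments confirms none give a value below 0.20.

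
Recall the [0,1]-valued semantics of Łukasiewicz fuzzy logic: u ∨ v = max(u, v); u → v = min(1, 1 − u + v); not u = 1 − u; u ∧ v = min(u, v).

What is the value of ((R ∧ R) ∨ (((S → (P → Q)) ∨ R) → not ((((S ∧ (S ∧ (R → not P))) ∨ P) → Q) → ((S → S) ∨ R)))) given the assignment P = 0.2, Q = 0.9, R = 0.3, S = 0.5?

(R ∧ R) = min(0.3, 0.3) = 0.3
(P → Q): min(1, 1 − 0.2 + 0.9) = 1
(S → (P → Q)): min(1, 1 − 0.5 + 1) = 1
((S → (P → Q)) ∨ R) = max(1, 0.3) = 1
not P: Łukasiewicz ¬ gives 1 − 0.2 = 0.8
(R → not P): min(1, 1 − 0.3 + 0.8) = 1
(S ∧ (R → not P)) = min(0.5, 1) = 0.5
(S ∧ (S ∧ (R → not P))) = min(0.5, 0.5) = 0.5
((S ∧ (S ∧ (R → not P))) ∨ P) = max(0.5, 0.2) = 0.5
(((S ∧ (S ∧ (R → not P))) ∨ P) → Q): min(1, 1 − 0.5 + 0.9) = 1
(S → S): min(1, 1 − 0.5 + 0.5) = 1
((S → S) ∨ R) = max(1, 0.3) = 1
((((S ∧ (S ∧ (R → not P))) ∨ P) → Q) → ((S → S) ∨ R)): min(1, 1 − 1 + 1) = 1
not ((((S ∧ (S ∧ (R → not P))) ∨ P) → Q) → ((S → S) ∨ R)): Łukasiewicz ¬ gives 1 − 1 = 0
(((S → (P → Q)) ∨ R) → not ((((S ∧ (S ∧ (R → not P))) ∨ P) → Q) → ((S → S) ∨ R))): min(1, 1 − 1 + 0) = 0
((R ∧ R) ∨ (((S → (P → Q)) ∨ R) → not ((((S ∧ (S ∧ (R → not P))) ∨ P) → Q) → ((S → S) ∨ R)))) = max(0.3, 0) = 0.3

0.30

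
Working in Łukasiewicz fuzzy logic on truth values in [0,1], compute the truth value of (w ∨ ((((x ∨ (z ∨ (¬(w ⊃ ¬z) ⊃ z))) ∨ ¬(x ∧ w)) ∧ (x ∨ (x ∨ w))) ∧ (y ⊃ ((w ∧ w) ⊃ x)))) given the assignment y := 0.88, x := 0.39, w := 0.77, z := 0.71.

0.77

¬z: Łukasiewicz ¬ gives 1 − 0.71 = 0.29
(w ⊃ ¬z): min(1, 1 − 0.77 + 0.29) = 0.52
¬(w ⊃ ¬z): Łukasiewicz ¬ gives 1 − 0.52 = 0.48
(¬(w ⊃ ¬z) ⊃ z): min(1, 1 − 0.48 + 0.71) = 1
(z ∨ (¬(w ⊃ ¬z) ⊃ z)) = max(0.71, 1) = 1
(x ∨ (z ∨ (¬(w ⊃ ¬z) ⊃ z))) = max(0.39, 1) = 1
(x ∧ w) = min(0.39, 0.77) = 0.39
¬(x ∧ w): Łukasiewicz ¬ gives 1 − 0.39 = 0.61
((x ∨ (z ∨ (¬(w ⊃ ¬z) ⊃ z))) ∨ ¬(x ∧ w)) = max(1, 0.61) = 1
(x ∨ w) = max(0.39, 0.77) = 0.77
(x ∨ (x ∨ w)) = max(0.39, 0.77) = 0.77
(((x ∨ (z ∨ (¬(w ⊃ ¬z) ⊃ z))) ∨ ¬(x ∧ w)) ∧ (x ∨ (x ∨ w))) = min(1, 0.77) = 0.77
(w ∧ w) = min(0.77, 0.77) = 0.77
((w ∧ w) ⊃ x): min(1, 1 − 0.77 + 0.39) = 0.62
(y ⊃ ((w ∧ w) ⊃ x)): min(1, 1 − 0.88 + 0.62) = 0.74
((((x ∨ (z ∨ (¬(w ⊃ ¬z) ⊃ z))) ∨ ¬(x ∧ w)) ∧ (x ∨ (x ∨ w))) ∧ (y ⊃ ((w ∧ w) ⊃ x))) = min(0.77, 0.74) = 0.74
(w ∨ ((((x ∨ (z ∨ (¬(w ⊃ ¬z) ⊃ z))) ∨ ¬(x ∧ w)) ∧ (x ∨ (x ∨ w))) ∧ (y ⊃ ((w ∧ w) ⊃ x)))) = max(0.77, 0.74) = 0.77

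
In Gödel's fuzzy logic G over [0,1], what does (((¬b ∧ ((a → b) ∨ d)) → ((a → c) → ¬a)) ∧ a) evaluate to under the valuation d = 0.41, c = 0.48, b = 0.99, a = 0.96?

¬b: Gödel ¬ of 0.99 = 0 (operand ≠ 0)
(a → b): 0.96 ≤ 0.99, so result = 1
((a → b) ∨ d) = max(1, 0.41) = 1
(¬b ∧ ((a → b) ∨ d)) = min(0, 1) = 0
(a → c): 0.96 > 0.48, so result = 0.48
¬a: Gödel ¬ of 0.96 = 0 (operand ≠ 0)
((a → c) → ¬a): 0.48 > 0, so result = 0
((¬b ∧ ((a → b) ∨ d)) → ((a → c) → ¬a)): 0 ≤ 0, so result = 1
(((¬b ∧ ((a → b) ∨ d)) → ((a → c) → ¬a)) ∧ a) = min(1, 0.96) = 0.96

0.96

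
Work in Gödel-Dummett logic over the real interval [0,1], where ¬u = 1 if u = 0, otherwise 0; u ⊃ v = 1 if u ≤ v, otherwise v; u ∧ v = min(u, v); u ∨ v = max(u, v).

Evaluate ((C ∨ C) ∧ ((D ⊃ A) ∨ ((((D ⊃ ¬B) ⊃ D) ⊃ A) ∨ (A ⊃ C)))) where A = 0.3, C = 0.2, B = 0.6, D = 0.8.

0.20

(C ∨ C) = max(0.2, 0.2) = 0.2
(D ⊃ A): 0.8 > 0.3, so result = 0.3
¬B: Gödel ¬ of 0.6 = 0 (operand ≠ 0)
(D ⊃ ¬B): 0.8 > 0, so result = 0
((D ⊃ ¬B) ⊃ D): 0 ≤ 0.8, so result = 1
(((D ⊃ ¬B) ⊃ D) ⊃ A): 1 > 0.3, so result = 0.3
(A ⊃ C): 0.3 > 0.2, so result = 0.2
((((D ⊃ ¬B) ⊃ D) ⊃ A) ∨ (A ⊃ C)) = max(0.3, 0.2) = 0.3
((D ⊃ A) ∨ ((((D ⊃ ¬B) ⊃ D) ⊃ A) ∨ (A ⊃ C))) = max(0.3, 0.3) = 0.3
((C ∨ C) ∧ ((D ⊃ A) ∨ ((((D ⊃ ¬B) ⊃ D) ⊃ A) ∨ (A ⊃ C)))) = min(0.2, 0.3) = 0.2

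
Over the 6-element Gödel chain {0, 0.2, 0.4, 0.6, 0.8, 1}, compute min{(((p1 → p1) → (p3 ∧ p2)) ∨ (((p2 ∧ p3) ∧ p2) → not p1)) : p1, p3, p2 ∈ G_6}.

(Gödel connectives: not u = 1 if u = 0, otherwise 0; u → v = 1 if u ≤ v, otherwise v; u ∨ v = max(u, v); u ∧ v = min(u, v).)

0.20

The minimum is attained at p1 = 0.2, p3 = 0.2, p2 = 0.2:
  (p1 → p1): 0.2 ≤ 0.2, so result = 1
  (p3 ∧ p2) = min(0.2, 0.2) = 0.2
  ((p1 → p1) → (p3 ∧ p2)): 1 > 0.2, so result = 0.2
  (p2 ∧ p3) = min(0.2, 0.2) = 0.2
  ((p2 ∧ p3) ∧ p2) = min(0.2, 0.2) = 0.2
  not p1: Gödel ¬ of 0.2 = 0 (operand ≠ 0)
  (((p2 ∧ p3) ∧ p2) → not p1): 0.2 > 0, so result = 0
  (((p1 → p1) → (p3 ∧ p2)) ∨ (((p2 ∧ p3) ∧ p2) → not p1)) = max(0.2, 0) = 0.2
Checking all 216 assignments confirms none give a value below 0.20.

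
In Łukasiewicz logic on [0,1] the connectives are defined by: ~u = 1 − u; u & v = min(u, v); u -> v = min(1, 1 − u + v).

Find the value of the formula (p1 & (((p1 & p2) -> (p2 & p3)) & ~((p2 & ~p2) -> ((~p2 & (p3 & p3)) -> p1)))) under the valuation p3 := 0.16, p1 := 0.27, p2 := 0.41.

0.00

(p1 & p2) = min(0.27, 0.41) = 0.27
(p2 & p3) = min(0.41, 0.16) = 0.16
((p1 & p2) -> (p2 & p3)): min(1, 1 − 0.27 + 0.16) = 0.89
~p2: Łukasiewicz ¬ gives 1 − 0.41 = 0.59
(p2 & ~p2) = min(0.41, 0.59) = 0.41
~p2: Łukasiewicz ¬ gives 1 − 0.41 = 0.59
(p3 & p3) = min(0.16, 0.16) = 0.16
(~p2 & (p3 & p3)) = min(0.59, 0.16) = 0.16
((~p2 & (p3 & p3)) -> p1): min(1, 1 − 0.16 + 0.27) = 1
((p2 & ~p2) -> ((~p2 & (p3 & p3)) -> p1)): min(1, 1 − 0.41 + 1) = 1
~((p2 & ~p2) -> ((~p2 & (p3 & p3)) -> p1)): Łukasiewicz ¬ gives 1 − 1 = 0
(((p1 & p2) -> (p2 & p3)) & ~((p2 & ~p2) -> ((~p2 & (p3 & p3)) -> p1))) = min(0.89, 0) = 0
(p1 & (((p1 & p2) -> (p2 & p3)) & ~((p2 & ~p2) -> ((~p2 & (p3 & p3)) -> p1)))) = min(0.27, 0) = 0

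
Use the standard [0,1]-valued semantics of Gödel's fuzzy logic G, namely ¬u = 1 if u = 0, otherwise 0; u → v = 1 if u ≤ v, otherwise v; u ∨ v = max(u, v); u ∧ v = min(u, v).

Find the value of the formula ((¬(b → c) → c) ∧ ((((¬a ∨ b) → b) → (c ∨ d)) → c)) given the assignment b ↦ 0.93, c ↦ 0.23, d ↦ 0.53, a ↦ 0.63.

(b → c): 0.93 > 0.23, so result = 0.23
¬(b → c): Gödel ¬ of 0.23 = 0 (operand ≠ 0)
(¬(b → c) → c): 0 ≤ 0.23, so result = 1
¬a: Gödel ¬ of 0.63 = 0 (operand ≠ 0)
(¬a ∨ b) = max(0, 0.93) = 0.93
((¬a ∨ b) → b): 0.93 ≤ 0.93, so result = 1
(c ∨ d) = max(0.23, 0.53) = 0.53
(((¬a ∨ b) → b) → (c ∨ d)): 1 > 0.53, so result = 0.53
((((¬a ∨ b) → b) → (c ∨ d)) → c): 0.53 > 0.23, so result = 0.23
((¬(b → c) → c) ∧ ((((¬a ∨ b) → b) → (c ∨ d)) → c)) = min(1, 0.23) = 0.23

0.23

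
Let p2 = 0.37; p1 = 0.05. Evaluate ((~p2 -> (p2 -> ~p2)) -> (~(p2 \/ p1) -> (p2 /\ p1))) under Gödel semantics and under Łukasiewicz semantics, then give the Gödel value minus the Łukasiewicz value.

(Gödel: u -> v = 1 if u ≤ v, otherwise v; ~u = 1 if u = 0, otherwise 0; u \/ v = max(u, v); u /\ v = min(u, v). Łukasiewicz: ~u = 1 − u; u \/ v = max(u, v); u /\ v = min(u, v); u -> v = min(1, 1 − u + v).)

0.58

Gödel evaluation:
  ~p2: Gödel ¬ of 0.37 = 0 (operand ≠ 0)
  ~p2: Gödel ¬ of 0.37 = 0 (operand ≠ 0)
  (p2 -> ~p2): 0.37 > 0, so result = 0
  (~p2 -> (p2 -> ~p2)): 0 ≤ 0, so result = 1
  (p2 \/ p1) = max(0.37, 0.05) = 0.37
  ~(p2 \/ p1): Gödel ¬ of 0.37 = 0 (operand ≠ 0)
  (p2 /\ p1) = min(0.37, 0.05) = 0.05
  (~(p2 \/ p1) -> (p2 /\ p1)): 0 ≤ 0.05, so result = 1
  ((~p2 -> (p2 -> ~p2)) -> (~(p2 \/ p1) -> (p2 /\ p1))): 1 ≤ 1, so result = 1
  Gödel value = 1
Łukasiewicz evaluation:
  ~p2: Łukasiewicz ¬ gives 1 − 0.37 = 0.63
  ~p2: Łukasiewicz ¬ gives 1 − 0.37 = 0.63
  (p2 -> ~p2): min(1, 1 − 0.37 + 0.63) = 1
  (~p2 -> (p2 -> ~p2)): min(1, 1 − 0.63 + 1) = 1
  (p2 \/ p1) = max(0.37, 0.05) = 0.37
  ~(p2 \/ p1): Łukasiewicz ¬ gives 1 − 0.37 = 0.63
  (p2 /\ p1) = min(0.37, 0.05) = 0.05
  (~(p2 \/ p1) -> (p2 /\ p1)): min(1, 1 − 0.63 + 0.05) = 0.42
  ((~p2 -> (p2 -> ~p2)) -> (~(p2 \/ p1) -> (p2 /\ p1))): min(1, 1 − 1 + 0.42) = 0.42
  Łukasiewicz value = 0.42
Difference: 1 − 0.42 = 0.58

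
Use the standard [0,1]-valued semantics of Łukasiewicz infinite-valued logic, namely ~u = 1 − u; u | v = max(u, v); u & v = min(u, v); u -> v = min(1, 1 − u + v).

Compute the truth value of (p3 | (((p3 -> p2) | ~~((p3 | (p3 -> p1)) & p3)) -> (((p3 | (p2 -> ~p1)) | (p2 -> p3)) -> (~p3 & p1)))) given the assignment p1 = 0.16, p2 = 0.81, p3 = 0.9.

(p3 -> p2): min(1, 1 − 0.9 + 0.81) = 0.91
(p3 -> p1): min(1, 1 − 0.9 + 0.16) = 0.26
(p3 | (p3 -> p1)) = max(0.9, 0.26) = 0.9
((p3 | (p3 -> p1)) & p3) = min(0.9, 0.9) = 0.9
~((p3 | (p3 -> p1)) & p3): Łukasiewicz ¬ gives 1 − 0.9 = 0.1
~~((p3 | (p3 -> p1)) & p3): Łukasiewicz ¬ gives 1 − 0.1 = 0.9
((p3 -> p2) | ~~((p3 | (p3 -> p1)) & p3)) = max(0.91, 0.9) = 0.91
~p1: Łukasiewicz ¬ gives 1 − 0.16 = 0.84
(p2 -> ~p1): min(1, 1 − 0.81 + 0.84) = 1
(p3 | (p2 -> ~p1)) = max(0.9, 1) = 1
(p2 -> p3): min(1, 1 − 0.81 + 0.9) = 1
((p3 | (p2 -> ~p1)) | (p2 -> p3)) = max(1, 1) = 1
~p3: Łukasiewicz ¬ gives 1 − 0.9 = 0.1
(~p3 & p1) = min(0.1, 0.16) = 0.1
(((p3 | (p2 -> ~p1)) | (p2 -> p3)) -> (~p3 & p1)): min(1, 1 − 1 + 0.1) = 0.1
(((p3 -> p2) | ~~((p3 | (p3 -> p1)) & p3)) -> (((p3 | (p2 -> ~p1)) | (p2 -> p3)) -> (~p3 & p1))): min(1, 1 − 0.91 + 0.1) = 0.19
(p3 | (((p3 -> p2) | ~~((p3 | (p3 -> p1)) & p3)) -> (((p3 | (p2 -> ~p1)) | (p2 -> p3)) -> (~p3 & p1)))) = max(0.9, 0.19) = 0.9

0.90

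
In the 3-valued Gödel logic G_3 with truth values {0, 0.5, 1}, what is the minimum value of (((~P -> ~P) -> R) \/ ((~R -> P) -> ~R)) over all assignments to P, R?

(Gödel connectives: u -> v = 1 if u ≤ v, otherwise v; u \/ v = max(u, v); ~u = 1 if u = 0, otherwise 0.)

The minimum is attained at P = 0, R = 0.5:
  ~P: Gödel ¬ of 0 = 1 (operand is 0)
  ~P: Gödel ¬ of 0 = 1 (operand is 0)
  (~P -> ~P): 1 ≤ 1, so result = 1
  ((~P -> ~P) -> R): 1 > 0.5, so result = 0.5
  ~R: Gödel ¬ of 0.5 = 0 (operand ≠ 0)
  (~R -> P): 0 ≤ 0, so result = 1
  ~R: Gödel ¬ of 0.5 = 0 (operand ≠ 0)
  ((~R -> P) -> ~R): 1 > 0, so result = 0
  (((~P -> ~P) -> R) \/ ((~R -> P) -> ~R)) = max(0.5, 0) = 0.5
Checking all 9 assignments confirms none give a value below 0.50.

0.50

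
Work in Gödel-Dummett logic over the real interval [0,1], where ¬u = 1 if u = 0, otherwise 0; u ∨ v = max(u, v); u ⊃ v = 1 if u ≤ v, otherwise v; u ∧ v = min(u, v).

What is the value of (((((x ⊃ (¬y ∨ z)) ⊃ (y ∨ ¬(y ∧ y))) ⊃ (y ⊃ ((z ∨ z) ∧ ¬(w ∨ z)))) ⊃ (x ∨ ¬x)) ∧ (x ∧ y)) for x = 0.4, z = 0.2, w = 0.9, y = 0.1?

¬y: Gödel ¬ of 0.1 = 0 (operand ≠ 0)
(¬y ∨ z) = max(0, 0.2) = 0.2
(x ⊃ (¬y ∨ z)): 0.4 > 0.2, so result = 0.2
(y ∧ y) = min(0.1, 0.1) = 0.1
¬(y ∧ y): Gödel ¬ of 0.1 = 0 (operand ≠ 0)
(y ∨ ¬(y ∧ y)) = max(0.1, 0) = 0.1
((x ⊃ (¬y ∨ z)) ⊃ (y ∨ ¬(y ∧ y))): 0.2 > 0.1, so result = 0.1
(z ∨ z) = max(0.2, 0.2) = 0.2
(w ∨ z) = max(0.9, 0.2) = 0.9
¬(w ∨ z): Gödel ¬ of 0.9 = 0 (operand ≠ 0)
((z ∨ z) ∧ ¬(w ∨ z)) = min(0.2, 0) = 0
(y ⊃ ((z ∨ z) ∧ ¬(w ∨ z))): 0.1 > 0, so result = 0
(((x ⊃ (¬y ∨ z)) ⊃ (y ∨ ¬(y ∧ y))) ⊃ (y ⊃ ((z ∨ z) ∧ ¬(w ∨ z)))): 0.1 > 0, so result = 0
¬x: Gödel ¬ of 0.4 = 0 (operand ≠ 0)
(x ∨ ¬x) = max(0.4, 0) = 0.4
((((x ⊃ (¬y ∨ z)) ⊃ (y ∨ ¬(y ∧ y))) ⊃ (y ⊃ ((z ∨ z) ∧ ¬(w ∨ z)))) ⊃ (x ∨ ¬x)): 0 ≤ 0.4, so result = 1
(x ∧ y) = min(0.4, 0.1) = 0.1
(((((x ⊃ (¬y ∨ z)) ⊃ (y ∨ ¬(y ∧ y))) ⊃ (y ⊃ ((z ∨ z) ∧ ¬(w ∨ z)))) ⊃ (x ∨ ¬x)) ∧ (x ∧ y)) = min(1, 0.1) = 0.1

0.10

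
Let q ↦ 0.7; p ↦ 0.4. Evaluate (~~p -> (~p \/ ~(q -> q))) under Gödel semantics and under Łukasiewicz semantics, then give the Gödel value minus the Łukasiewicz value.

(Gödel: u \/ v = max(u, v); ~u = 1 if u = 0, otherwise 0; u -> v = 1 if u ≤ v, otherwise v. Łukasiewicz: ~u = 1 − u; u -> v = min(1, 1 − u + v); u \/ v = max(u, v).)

Gödel evaluation:
  ~p: Gödel ¬ of 0.4 = 0 (operand ≠ 0)
  ~~p: Gödel ¬ of 0 = 1 (operand is 0)
  ~p: Gödel ¬ of 0.4 = 0 (operand ≠ 0)
  (q -> q): 0.7 ≤ 0.7, so result = 1
  ~(q -> q): Gödel ¬ of 1 = 0 (operand ≠ 0)
  (~p \/ ~(q -> q)) = max(0, 0) = 0
  (~~p -> (~p \/ ~(q -> q))): 1 > 0, so result = 0
  Gödel value = 0
Łukasiewicz evaluation:
  ~p: Łukasiewicz ¬ gives 1 − 0.4 = 0.6
  ~~p: Łukasiewicz ¬ gives 1 − 0.6 = 0.4
  ~p: Łukasiewicz ¬ gives 1 − 0.4 = 0.6
  (q -> q): min(1, 1 − 0.7 + 0.7) = 1
  ~(q -> q): Łukasiewicz ¬ gives 1 − 1 = 0
  (~p \/ ~(q -> q)) = max(0.6, 0) = 0.6
  (~~p -> (~p \/ ~(q -> q))): min(1, 1 − 0.4 + 0.6) = 1
  Łukasiewicz value = 1
Difference: 0 − 1 = -1.00

-1.00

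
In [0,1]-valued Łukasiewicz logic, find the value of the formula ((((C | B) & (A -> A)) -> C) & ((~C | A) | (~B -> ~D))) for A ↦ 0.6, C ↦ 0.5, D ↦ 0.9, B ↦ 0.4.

0.60

(C | B) = max(0.5, 0.4) = 0.5
(A -> A): min(1, 1 − 0.6 + 0.6) = 1
((C | B) & (A -> A)) = min(0.5, 1) = 0.5
(((C | B) & (A -> A)) -> C): min(1, 1 − 0.5 + 0.5) = 1
~C: Łukasiewicz ¬ gives 1 − 0.5 = 0.5
(~C | A) = max(0.5, 0.6) = 0.6
~B: Łukasiewicz ¬ gives 1 − 0.4 = 0.6
~D: Łukasiewicz ¬ gives 1 − 0.9 = 0.1
(~B -> ~D): min(1, 1 − 0.6 + 0.1) = 0.5
((~C | A) | (~B -> ~D)) = max(0.6, 0.5) = 0.6
((((C | B) & (A -> A)) -> C) & ((~C | A) | (~B -> ~D))) = min(1, 0.6) = 0.6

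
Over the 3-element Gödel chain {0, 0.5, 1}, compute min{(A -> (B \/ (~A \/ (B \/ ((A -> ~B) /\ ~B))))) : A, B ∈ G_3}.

0.50

The minimum is attained at A = 1, B = 0.5:
  ~A: Gödel ¬ of 1 = 0 (operand ≠ 0)
  ~B: Gödel ¬ of 0.5 = 0 (operand ≠ 0)
  (A -> ~B): 1 > 0, so result = 0
  ~B: Gödel ¬ of 0.5 = 0 (operand ≠ 0)
  ((A -> ~B) /\ ~B) = min(0, 0) = 0
  (B \/ ((A -> ~B) /\ ~B)) = max(0.5, 0) = 0.5
  (~A \/ (B \/ ((A -> ~B) /\ ~B))) = max(0, 0.5) = 0.5
  (B \/ (~A \/ (B \/ ((A -> ~B) /\ ~B)))) = max(0.5, 0.5) = 0.5
  (A -> (B \/ (~A \/ (B \/ ((A -> ~B) /\ ~B))))): 1 > 0.5, so result = 0.5
Checking all 9 assignments confirms none give a value below 0.50.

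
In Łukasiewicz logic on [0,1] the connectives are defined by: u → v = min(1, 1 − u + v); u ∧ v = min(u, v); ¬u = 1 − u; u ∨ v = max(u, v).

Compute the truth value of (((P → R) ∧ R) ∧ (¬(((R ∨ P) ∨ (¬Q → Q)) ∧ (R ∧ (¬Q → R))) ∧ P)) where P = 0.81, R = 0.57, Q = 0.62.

0.43

(P → R): min(1, 1 − 0.81 + 0.57) = 0.76
((P → R) ∧ R) = min(0.76, 0.57) = 0.57
(R ∨ P) = max(0.57, 0.81) = 0.81
¬Q: Łukasiewicz ¬ gives 1 − 0.62 = 0.38
(¬Q → Q): min(1, 1 − 0.38 + 0.62) = 1
((R ∨ P) ∨ (¬Q → Q)) = max(0.81, 1) = 1
¬Q: Łukasiewicz ¬ gives 1 − 0.62 = 0.38
(¬Q → R): min(1, 1 − 0.38 + 0.57) = 1
(R ∧ (¬Q → R)) = min(0.57, 1) = 0.57
(((R ∨ P) ∨ (¬Q → Q)) ∧ (R ∧ (¬Q → R))) = min(1, 0.57) = 0.57
¬(((R ∨ P) ∨ (¬Q → Q)) ∧ (R ∧ (¬Q → R))): Łukasiewicz ¬ gives 1 − 0.57 = 0.43
(¬(((R ∨ P) ∨ (¬Q → Q)) ∧ (R ∧ (¬Q → R))) ∧ P) = min(0.43, 0.81) = 0.43
(((P → R) ∧ R) ∧ (¬(((R ∨ P) ∨ (¬Q → Q)) ∧ (R ∧ (¬Q → R))) ∧ P)) = min(0.57, 0.43) = 0.43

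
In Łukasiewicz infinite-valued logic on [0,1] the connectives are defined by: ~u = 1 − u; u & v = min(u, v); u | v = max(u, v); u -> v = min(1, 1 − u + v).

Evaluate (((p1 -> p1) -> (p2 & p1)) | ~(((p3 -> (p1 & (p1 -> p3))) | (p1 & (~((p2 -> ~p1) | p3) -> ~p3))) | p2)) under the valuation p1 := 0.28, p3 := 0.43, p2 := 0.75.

0.28

(p1 -> p1): min(1, 1 − 0.28 + 0.28) = 1
(p2 & p1) = min(0.75, 0.28) = 0.28
((p1 -> p1) -> (p2 & p1)): min(1, 1 − 1 + 0.28) = 0.28
(p1 -> p3): min(1, 1 − 0.28 + 0.43) = 1
(p1 & (p1 -> p3)) = min(0.28, 1) = 0.28
(p3 -> (p1 & (p1 -> p3))): min(1, 1 − 0.43 + 0.28) = 0.85
~p1: Łukasiewicz ¬ gives 1 − 0.28 = 0.72
(p2 -> ~p1): min(1, 1 − 0.75 + 0.72) = 0.97
((p2 -> ~p1) | p3) = max(0.97, 0.43) = 0.97
~((p2 -> ~p1) | p3): Łukasiewicz ¬ gives 1 − 0.97 = 0.03
~p3: Łukasiewicz ¬ gives 1 − 0.43 = 0.57
(~((p2 -> ~p1) | p3) -> ~p3): min(1, 1 − 0.03 + 0.57) = 1
(p1 & (~((p2 -> ~p1) | p3) -> ~p3)) = min(0.28, 1) = 0.28
((p3 -> (p1 & (p1 -> p3))) | (p1 & (~((p2 -> ~p1) | p3) -> ~p3))) = max(0.85, 0.28) = 0.85
(((p3 -> (p1 & (p1 -> p3))) | (p1 & (~((p2 -> ~p1) | p3) -> ~p3))) | p2) = max(0.85, 0.75) = 0.85
~(((p3 -> (p1 & (p1 -> p3))) | (p1 & (~((p2 -> ~p1) | p3) -> ~p3))) | p2): Łukasiewicz ¬ gives 1 − 0.85 = 0.15
(((p1 -> p1) -> (p2 & p1)) | ~(((p3 -> (p1 & (p1 -> p3))) | (p1 & (~((p2 -> ~p1) | p3) -> ~p3))) | p2)) = max(0.28, 0.15) = 0.28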